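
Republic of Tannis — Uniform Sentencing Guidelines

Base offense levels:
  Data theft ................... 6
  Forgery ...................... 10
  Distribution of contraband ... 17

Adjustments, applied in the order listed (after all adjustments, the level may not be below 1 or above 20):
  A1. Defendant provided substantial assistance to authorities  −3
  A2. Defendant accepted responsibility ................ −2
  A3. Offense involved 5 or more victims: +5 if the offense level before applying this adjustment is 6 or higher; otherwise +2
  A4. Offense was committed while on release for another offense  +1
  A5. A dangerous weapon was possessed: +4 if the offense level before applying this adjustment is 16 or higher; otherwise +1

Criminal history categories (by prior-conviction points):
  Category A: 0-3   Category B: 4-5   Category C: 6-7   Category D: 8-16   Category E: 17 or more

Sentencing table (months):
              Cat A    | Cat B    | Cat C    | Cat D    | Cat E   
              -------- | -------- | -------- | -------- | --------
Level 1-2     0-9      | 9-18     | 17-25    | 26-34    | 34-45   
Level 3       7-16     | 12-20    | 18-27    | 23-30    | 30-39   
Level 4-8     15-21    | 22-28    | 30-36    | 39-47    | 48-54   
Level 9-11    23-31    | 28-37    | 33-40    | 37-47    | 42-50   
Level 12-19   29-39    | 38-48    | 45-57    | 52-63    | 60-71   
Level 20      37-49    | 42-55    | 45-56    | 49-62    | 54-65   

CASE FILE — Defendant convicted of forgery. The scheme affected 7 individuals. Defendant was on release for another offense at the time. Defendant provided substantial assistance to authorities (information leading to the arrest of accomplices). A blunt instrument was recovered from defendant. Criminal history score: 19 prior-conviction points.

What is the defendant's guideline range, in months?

Base offense level for forgery: 10.
A1 applies: 10 − 3 = 7.
A2 does not apply.
A3 applies (level before this adjustment is 7 ≥ 6, so +5): 7 + 5 = 12.
A4 applies: 12 + 1 = 13.
A5 applies (level before this adjustment is 13 < 16, so +1): 13 + 1 = 14.
Final offense level: 14.
Criminal history: 19 prior points → Category E (17+).
Level 14 falls in the 12-19 band.
Grid: Level 12-19 × Category E = 60-71 months.

60-71 months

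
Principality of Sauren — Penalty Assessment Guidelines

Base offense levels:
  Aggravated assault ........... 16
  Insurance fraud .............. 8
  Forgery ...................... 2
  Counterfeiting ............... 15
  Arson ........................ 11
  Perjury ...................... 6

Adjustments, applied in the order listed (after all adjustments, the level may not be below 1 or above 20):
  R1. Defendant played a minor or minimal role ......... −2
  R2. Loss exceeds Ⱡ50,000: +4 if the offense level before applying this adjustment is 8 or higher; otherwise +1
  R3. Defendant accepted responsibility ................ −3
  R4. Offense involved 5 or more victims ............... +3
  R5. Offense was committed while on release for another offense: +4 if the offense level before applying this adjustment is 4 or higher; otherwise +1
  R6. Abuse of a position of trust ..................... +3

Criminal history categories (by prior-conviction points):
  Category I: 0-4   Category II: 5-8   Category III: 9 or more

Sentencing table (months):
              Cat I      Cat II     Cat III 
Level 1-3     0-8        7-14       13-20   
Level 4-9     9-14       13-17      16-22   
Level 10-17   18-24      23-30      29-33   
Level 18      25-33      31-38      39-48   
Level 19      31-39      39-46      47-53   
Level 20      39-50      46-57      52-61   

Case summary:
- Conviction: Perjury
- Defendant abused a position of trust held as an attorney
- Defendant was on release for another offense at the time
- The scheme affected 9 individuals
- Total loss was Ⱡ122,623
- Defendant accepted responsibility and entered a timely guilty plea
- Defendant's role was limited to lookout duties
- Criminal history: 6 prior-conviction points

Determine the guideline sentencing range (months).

Base offense level for perjury: 6.
R1 applies: 6 − 2 = 4.
R2 applies (level before this adjustment is 4 < 8, so +1): 4 + 1 = 5.
R3 applies: 5 − 3 = 2.
R4 applies: 2 + 3 = 5.
R5 applies (level before this adjustment is 5 ≥ 4, so +4): 5 + 4 = 9.
R6 applies: 9 + 3 = 12.
Final offense level: 12.
Criminal history: 6 prior points → Category II (5-8).
Level 12 falls in the 10-17 band.
Grid: Level 10-17 × Category II = 23-30 months.

23-30 months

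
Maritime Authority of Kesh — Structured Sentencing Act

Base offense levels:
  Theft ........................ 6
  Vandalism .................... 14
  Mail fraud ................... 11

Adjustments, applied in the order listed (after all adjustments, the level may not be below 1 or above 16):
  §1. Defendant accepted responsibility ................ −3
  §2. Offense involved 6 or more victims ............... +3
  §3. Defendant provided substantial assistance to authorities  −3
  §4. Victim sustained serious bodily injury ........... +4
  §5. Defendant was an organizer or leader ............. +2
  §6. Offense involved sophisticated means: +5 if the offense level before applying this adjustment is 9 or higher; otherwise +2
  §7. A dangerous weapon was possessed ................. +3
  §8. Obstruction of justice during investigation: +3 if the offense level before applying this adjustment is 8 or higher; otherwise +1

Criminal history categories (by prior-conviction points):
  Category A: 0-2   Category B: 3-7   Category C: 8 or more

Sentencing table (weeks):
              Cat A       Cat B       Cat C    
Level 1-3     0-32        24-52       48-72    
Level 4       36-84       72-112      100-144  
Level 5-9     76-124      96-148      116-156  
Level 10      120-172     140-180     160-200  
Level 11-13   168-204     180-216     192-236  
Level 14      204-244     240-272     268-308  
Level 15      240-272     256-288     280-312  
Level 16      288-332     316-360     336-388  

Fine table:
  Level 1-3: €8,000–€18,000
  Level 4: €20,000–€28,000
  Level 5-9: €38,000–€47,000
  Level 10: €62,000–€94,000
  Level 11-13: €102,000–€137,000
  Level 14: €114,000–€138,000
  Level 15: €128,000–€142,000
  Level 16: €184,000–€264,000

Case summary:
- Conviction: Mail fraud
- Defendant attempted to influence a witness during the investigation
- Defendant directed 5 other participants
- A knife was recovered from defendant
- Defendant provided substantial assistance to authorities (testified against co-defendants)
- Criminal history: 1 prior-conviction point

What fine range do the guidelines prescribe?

€184,000–€264,000

Base offense level for mail fraud: 11.
§3 applies: 11 − 3 = 8.
§4 does not apply.
§5 applies: 8 + 2 = 10.
§7 applies: 10 + 3 = 13.
§8 applies (level before this adjustment is 13 ≥ 8, so +3): 13 + 3 = 16.
Final offense level: 16.
Level 16 falls in the 16 band.
Fine table: Level 16 → €184,000–€264,000.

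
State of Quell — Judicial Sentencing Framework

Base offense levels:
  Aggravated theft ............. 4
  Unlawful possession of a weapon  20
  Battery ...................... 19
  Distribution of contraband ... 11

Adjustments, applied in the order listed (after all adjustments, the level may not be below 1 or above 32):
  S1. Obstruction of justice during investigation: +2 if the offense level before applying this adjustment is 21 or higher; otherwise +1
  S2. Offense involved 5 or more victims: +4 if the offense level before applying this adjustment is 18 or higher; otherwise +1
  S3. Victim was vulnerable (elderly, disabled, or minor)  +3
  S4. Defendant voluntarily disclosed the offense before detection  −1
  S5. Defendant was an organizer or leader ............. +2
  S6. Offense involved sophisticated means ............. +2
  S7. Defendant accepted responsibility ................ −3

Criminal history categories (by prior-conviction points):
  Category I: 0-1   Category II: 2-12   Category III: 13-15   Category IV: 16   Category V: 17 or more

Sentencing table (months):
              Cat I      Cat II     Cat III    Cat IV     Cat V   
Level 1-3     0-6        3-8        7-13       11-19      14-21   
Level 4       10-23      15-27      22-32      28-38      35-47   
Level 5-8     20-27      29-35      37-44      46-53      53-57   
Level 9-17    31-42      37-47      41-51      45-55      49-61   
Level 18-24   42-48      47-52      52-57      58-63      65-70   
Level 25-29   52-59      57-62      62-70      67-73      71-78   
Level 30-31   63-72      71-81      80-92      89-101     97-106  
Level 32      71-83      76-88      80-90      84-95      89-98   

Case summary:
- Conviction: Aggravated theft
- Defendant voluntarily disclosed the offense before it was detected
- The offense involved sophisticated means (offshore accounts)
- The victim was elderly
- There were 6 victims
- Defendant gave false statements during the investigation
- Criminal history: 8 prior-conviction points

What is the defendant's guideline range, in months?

Base offense level for aggravated theft: 4.
S1 applies (level before this adjustment is 4 < 21, so +1): 4 + 1 = 5.
S2 applies (level before this adjustment is 5 < 18, so +1): 5 + 1 = 6.
S3 applies: 6 + 3 = 9.
S4 applies: 9 − 1 = 8.
S5 does not apply.
S6 applies: 8 + 2 = 10.
S7 does not apply.
Final offense level: 10.
Criminal history: 8 prior points → Category II (2-12).
Level 10 falls in the 9-17 band.
Grid: Level 9-17 × Category II = 37-47 months.

37-47 months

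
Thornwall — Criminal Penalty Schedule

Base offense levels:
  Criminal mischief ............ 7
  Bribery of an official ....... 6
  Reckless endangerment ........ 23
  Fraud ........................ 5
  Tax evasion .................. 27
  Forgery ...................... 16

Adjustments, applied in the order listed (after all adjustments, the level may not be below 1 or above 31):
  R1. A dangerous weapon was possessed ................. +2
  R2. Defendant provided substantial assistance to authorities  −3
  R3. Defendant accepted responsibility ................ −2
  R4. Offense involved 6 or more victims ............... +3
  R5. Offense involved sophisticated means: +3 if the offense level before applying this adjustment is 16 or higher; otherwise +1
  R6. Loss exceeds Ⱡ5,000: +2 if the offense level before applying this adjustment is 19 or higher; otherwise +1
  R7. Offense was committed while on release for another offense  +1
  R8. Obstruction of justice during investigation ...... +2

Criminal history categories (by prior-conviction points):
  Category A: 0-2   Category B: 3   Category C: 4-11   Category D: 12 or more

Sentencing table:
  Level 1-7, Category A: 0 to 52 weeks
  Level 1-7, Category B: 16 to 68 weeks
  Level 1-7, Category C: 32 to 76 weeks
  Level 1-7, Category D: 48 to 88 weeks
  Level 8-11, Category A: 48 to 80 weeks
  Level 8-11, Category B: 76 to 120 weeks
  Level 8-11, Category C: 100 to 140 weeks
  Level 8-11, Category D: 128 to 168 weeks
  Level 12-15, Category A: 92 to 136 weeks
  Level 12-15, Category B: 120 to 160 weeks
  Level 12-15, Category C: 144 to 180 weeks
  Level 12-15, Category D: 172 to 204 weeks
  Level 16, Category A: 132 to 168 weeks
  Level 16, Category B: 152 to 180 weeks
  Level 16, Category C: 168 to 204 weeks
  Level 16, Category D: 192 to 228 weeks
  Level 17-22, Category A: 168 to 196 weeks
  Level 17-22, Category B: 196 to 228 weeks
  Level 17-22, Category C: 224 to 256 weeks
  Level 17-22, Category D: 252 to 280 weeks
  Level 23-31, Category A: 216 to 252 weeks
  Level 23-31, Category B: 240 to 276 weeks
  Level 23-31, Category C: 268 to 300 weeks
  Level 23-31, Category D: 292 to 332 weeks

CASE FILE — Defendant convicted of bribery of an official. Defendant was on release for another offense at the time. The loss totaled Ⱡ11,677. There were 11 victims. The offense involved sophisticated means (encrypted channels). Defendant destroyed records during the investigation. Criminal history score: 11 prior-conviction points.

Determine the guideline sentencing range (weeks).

144-180 weeks

Base offense level for bribery of an official: 6.
R1 does not apply.
R2 does not apply.
R4 applies: 6 + 3 = 9.
R5 applies (level before this adjustment is 9 < 16, so +1): 9 + 1 = 10.
R6 applies (level before this adjustment is 10 < 19, so +1): 10 + 1 = 11.
R7 applies: 11 + 1 = 12.
R8 applies: 12 + 2 = 14.
Final offense level: 14.
Criminal history: 11 prior points → Category C (4-11).
Level 14 falls in the 12-15 band.
Grid: Level 12-15 × Category C = 144-180 weeks.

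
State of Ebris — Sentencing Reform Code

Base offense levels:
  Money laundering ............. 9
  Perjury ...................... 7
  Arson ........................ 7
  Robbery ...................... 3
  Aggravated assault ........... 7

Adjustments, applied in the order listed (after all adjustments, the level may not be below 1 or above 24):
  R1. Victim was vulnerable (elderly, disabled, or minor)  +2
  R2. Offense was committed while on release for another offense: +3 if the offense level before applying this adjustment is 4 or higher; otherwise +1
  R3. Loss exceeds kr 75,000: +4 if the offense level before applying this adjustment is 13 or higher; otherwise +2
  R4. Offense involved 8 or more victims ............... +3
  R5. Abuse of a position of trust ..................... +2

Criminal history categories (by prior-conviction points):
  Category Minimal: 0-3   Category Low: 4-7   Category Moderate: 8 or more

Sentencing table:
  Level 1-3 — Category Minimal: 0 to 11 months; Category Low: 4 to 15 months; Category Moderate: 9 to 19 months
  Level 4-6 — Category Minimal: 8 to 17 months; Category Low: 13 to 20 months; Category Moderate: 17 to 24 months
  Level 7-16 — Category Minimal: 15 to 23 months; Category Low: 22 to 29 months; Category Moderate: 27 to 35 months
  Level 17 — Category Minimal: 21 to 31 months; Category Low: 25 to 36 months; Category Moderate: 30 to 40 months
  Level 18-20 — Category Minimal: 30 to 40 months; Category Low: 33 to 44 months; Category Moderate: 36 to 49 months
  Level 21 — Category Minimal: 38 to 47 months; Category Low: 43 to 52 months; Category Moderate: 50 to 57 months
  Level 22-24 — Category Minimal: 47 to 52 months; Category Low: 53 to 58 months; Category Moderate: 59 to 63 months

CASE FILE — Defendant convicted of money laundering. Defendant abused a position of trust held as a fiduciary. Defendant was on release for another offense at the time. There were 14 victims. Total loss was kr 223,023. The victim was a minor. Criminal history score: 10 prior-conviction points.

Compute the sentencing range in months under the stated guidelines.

59-63 months

Base offense level for money laundering: 9.
R1 applies: 9 + 2 = 11.
R2 applies (level before this adjustment is 11 ≥ 4, so +3): 11 + 3 = 14.
R3 applies (level before this adjustment is 14 ≥ 13, so +4): 14 + 4 = 18.
R4 applies: 18 + 3 = 21.
R5 applies: 21 + 2 = 23.
Final offense level: 23.
Criminal history: 10 prior points → Category Moderate (8+).
Level 23 falls in the 22-24 band.
Grid: Level 22-24 × Category Moderate = 59-63 months.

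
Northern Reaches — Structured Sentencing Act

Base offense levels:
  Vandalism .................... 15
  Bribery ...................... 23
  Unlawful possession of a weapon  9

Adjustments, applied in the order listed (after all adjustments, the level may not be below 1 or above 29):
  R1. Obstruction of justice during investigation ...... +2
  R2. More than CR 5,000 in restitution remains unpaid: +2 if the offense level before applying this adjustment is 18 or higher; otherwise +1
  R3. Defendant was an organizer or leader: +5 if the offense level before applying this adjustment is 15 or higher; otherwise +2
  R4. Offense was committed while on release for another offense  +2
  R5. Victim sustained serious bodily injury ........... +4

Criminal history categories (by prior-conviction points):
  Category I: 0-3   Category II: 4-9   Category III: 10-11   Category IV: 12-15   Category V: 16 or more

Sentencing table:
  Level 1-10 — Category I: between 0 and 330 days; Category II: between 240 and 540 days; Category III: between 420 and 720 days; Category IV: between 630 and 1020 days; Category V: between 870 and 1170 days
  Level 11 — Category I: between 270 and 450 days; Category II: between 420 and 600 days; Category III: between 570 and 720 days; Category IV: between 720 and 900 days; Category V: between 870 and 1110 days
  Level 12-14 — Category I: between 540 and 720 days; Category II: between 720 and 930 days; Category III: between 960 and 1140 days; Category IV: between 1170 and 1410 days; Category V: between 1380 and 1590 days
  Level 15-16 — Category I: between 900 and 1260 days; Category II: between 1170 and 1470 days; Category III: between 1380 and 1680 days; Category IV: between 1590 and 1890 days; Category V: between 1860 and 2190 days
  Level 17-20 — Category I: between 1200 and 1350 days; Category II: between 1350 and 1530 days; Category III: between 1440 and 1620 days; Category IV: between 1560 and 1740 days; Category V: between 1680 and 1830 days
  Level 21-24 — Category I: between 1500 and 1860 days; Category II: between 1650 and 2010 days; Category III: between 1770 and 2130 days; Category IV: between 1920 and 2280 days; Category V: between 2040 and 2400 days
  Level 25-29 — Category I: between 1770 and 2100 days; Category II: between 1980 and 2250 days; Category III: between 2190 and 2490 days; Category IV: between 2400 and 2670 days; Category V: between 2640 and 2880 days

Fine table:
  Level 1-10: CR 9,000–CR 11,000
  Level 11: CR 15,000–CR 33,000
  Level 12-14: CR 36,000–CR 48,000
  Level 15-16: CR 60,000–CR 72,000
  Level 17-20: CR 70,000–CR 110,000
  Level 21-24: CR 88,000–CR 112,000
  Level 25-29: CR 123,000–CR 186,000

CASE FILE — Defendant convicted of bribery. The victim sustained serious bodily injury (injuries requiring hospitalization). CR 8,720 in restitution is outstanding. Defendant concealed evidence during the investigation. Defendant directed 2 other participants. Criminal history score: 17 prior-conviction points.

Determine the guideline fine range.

Base offense level for bribery: 23.
R1 applies: 23 + 2 = 25.
R2 applies (level before this adjustment is 25 ≥ 18, so +2): 25 + 2 = 27.
R3 applies (level before this adjustment is 27 ≥ 15, so +5): 27 + 5 = 32.
R4 does not apply.
R5 applies: 32 + 4 = 36.
Level 36 exceeds the maximum of 29; capped at 29.
Final offense level: 29.
Level 29 falls in the 25-29 band.
Fine table: Level 25-29 → CR 123,000–CR 186,000.

CR 123,000–CR 186,000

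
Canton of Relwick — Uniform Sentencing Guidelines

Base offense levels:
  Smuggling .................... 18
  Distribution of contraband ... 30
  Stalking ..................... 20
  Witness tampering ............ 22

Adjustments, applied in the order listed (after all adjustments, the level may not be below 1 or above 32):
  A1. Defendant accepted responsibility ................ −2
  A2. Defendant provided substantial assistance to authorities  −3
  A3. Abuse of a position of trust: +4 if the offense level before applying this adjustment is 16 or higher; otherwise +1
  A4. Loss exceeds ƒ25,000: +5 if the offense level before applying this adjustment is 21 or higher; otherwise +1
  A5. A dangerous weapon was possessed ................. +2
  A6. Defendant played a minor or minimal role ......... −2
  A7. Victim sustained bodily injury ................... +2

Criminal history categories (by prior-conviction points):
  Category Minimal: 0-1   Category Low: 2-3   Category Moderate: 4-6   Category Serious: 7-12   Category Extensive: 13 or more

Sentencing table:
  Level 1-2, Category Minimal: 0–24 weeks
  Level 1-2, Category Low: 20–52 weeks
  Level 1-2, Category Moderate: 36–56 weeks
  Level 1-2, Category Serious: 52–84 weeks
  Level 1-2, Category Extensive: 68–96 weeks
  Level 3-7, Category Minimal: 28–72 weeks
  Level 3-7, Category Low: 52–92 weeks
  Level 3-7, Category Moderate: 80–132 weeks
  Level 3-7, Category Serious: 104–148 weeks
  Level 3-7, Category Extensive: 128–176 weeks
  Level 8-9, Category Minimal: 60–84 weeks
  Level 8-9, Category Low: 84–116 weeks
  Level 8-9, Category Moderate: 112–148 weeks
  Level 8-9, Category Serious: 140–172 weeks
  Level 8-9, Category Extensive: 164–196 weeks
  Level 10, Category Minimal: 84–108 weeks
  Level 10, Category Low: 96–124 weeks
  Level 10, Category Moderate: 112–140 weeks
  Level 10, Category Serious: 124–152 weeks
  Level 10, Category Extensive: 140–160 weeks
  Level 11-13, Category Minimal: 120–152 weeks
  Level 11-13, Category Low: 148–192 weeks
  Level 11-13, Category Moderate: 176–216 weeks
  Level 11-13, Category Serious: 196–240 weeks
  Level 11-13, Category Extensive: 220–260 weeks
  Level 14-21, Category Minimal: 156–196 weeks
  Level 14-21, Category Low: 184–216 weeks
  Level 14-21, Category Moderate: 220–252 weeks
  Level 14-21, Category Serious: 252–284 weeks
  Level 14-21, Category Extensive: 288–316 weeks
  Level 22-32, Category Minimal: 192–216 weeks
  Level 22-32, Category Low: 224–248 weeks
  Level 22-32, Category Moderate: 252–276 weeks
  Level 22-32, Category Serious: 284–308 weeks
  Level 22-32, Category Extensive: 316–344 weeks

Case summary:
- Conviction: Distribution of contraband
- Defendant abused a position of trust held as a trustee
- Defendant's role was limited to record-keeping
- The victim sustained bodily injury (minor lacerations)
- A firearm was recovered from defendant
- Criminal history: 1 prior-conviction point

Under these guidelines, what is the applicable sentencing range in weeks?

Base offense level for distribution of contraband: 30.
A2 does not apply.
A3 applies (level before this adjustment is 30 ≥ 16, so +4): 30 + 4 = 34.
A5 applies: 34 + 2 = 36.
A6 applies: 36 − 2 = 34.
A7 applies: 34 + 2 = 36.
Level 36 exceeds the maximum of 32; capped at 32.
Final offense level: 32.
Criminal history: 1 prior point → Category Minimal (0-1).
Level 32 falls in the 22-32 band.
Grid: Level 22-32 × Category Minimal = 192-216 weeks.

192-216 weeks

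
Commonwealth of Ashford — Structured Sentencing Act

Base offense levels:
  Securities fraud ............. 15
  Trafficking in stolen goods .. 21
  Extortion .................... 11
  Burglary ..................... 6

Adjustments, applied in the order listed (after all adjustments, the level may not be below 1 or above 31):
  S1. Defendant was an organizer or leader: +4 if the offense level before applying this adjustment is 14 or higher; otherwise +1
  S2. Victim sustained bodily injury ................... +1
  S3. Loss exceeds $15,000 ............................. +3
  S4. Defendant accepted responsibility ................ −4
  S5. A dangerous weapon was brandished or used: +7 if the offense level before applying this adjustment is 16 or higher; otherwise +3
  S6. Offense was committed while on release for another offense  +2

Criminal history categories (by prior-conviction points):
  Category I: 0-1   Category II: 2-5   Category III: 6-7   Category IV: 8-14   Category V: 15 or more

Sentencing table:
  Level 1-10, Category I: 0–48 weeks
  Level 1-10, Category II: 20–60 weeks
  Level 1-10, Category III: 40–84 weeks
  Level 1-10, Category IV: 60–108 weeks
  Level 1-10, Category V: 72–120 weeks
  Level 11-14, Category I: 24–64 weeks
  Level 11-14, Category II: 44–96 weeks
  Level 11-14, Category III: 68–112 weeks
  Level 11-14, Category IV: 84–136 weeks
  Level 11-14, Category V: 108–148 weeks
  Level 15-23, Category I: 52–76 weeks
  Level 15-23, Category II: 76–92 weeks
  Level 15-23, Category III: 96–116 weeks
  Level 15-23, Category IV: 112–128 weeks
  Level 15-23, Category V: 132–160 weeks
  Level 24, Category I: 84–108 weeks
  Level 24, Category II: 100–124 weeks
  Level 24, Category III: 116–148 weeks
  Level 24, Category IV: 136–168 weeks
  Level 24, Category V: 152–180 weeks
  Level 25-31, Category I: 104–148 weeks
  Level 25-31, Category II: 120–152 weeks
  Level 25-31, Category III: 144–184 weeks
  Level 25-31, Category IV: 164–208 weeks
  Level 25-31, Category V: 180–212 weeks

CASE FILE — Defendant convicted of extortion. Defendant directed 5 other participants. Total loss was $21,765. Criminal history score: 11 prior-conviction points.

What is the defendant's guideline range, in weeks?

112-128 weeks

Base offense level for extortion: 11.
S1 applies (level before this adjustment is 11 < 14, so +1): 11 + 1 = 12.
S3 applies: 12 + 3 = 15.
S6 does not apply.
Final offense level: 15.
Criminal history: 11 prior points → Category IV (8-14).
Level 15 falls in the 15-23 band.
Grid: Level 15-23 × Category IV = 112-128 weeks.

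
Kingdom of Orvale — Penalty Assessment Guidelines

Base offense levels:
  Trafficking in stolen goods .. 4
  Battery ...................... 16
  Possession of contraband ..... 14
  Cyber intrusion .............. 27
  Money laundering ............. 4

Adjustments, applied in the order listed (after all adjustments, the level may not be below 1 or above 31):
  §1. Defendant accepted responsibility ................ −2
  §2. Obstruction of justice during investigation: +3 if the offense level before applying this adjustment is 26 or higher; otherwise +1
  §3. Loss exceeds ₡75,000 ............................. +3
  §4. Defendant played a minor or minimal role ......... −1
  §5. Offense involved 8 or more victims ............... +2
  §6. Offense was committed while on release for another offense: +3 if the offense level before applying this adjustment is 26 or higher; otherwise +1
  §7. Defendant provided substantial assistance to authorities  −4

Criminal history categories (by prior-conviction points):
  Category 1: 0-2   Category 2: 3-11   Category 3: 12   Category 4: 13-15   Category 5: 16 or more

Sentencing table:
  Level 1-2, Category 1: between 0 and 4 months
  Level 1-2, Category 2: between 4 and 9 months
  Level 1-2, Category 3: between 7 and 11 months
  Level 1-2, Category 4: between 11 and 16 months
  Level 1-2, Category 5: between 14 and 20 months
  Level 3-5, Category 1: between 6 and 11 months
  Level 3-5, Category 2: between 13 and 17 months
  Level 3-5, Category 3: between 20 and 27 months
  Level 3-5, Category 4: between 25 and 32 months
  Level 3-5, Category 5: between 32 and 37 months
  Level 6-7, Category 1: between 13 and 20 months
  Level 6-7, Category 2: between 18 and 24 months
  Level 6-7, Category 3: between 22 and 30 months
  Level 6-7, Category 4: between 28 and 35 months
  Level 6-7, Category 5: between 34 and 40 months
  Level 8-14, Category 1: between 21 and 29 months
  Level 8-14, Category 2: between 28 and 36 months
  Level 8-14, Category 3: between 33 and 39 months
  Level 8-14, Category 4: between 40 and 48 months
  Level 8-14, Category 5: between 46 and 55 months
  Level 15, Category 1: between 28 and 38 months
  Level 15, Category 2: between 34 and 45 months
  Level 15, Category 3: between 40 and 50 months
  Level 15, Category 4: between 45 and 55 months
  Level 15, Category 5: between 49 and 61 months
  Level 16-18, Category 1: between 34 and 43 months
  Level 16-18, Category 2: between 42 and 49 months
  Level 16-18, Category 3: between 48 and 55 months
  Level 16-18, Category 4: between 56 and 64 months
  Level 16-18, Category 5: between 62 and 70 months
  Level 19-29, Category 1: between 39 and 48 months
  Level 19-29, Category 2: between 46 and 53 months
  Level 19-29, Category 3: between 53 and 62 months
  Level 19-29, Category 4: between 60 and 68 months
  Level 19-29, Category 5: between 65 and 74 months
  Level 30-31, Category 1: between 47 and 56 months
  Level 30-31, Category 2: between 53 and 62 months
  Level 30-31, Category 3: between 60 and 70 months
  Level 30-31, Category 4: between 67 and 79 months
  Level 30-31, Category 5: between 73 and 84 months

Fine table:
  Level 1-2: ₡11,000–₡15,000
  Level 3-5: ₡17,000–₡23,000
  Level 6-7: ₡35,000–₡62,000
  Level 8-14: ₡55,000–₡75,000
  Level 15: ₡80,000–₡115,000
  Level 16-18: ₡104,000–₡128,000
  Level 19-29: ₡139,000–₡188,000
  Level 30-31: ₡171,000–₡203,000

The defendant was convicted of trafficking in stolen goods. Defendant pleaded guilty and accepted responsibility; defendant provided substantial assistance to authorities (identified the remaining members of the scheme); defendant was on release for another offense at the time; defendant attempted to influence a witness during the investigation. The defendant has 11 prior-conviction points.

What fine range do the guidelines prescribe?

Base offense level for trafficking in stolen goods: 4.
§1 applies: 4 − 2 = 2.
§2 applies (level before this adjustment is 2 < 26, so +1): 2 + 1 = 3.
§4 does not apply.
§6 applies (level before this adjustment is 3 < 26, so +1): 3 + 1 = 4.
§7 applies: 4 − 4 = 0.
Level 0 is below the minimum of 1; floored at 1.
Final offense level: 1.
Level 1 falls in the 1-2 band.
Fine table: Level 1-2 → ₡11,000–₡15,000.

₡11,000–₡15,000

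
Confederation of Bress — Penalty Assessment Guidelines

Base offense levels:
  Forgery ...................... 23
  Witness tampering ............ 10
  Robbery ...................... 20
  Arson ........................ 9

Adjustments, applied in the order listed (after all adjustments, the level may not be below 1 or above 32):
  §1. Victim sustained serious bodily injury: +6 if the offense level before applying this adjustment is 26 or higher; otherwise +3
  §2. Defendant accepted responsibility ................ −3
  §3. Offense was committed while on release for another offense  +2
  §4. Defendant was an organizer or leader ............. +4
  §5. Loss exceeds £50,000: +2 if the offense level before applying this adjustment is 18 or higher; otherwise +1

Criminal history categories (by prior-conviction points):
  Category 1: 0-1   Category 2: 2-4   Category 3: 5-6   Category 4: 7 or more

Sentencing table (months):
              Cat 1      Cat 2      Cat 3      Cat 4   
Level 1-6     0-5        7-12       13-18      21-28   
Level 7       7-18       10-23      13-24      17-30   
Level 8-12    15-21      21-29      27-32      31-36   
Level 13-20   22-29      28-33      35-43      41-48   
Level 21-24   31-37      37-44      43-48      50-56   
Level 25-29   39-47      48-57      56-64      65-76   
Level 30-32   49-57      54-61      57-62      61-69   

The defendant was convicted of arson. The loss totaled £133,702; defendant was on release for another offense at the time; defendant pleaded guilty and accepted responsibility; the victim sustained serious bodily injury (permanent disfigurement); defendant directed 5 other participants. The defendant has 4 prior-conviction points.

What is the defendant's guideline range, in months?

Base offense level for arson: 9.
§1 applies (level before this adjustment is 9 < 26, so +3): 9 + 3 = 12.
§2 applies: 12 − 3 = 9.
§3 applies: 9 + 2 = 11.
§4 applies: 11 + 4 = 15.
§5 applies (level before this adjustment is 15 < 18, so +1): 15 + 1 = 16.
Final offense level: 16.
Criminal history: 4 prior points → Category 2 (2-4).
Level 16 falls in the 13-20 band.
Grid: Level 13-20 × Category 2 = 28-33 months.

28-33 months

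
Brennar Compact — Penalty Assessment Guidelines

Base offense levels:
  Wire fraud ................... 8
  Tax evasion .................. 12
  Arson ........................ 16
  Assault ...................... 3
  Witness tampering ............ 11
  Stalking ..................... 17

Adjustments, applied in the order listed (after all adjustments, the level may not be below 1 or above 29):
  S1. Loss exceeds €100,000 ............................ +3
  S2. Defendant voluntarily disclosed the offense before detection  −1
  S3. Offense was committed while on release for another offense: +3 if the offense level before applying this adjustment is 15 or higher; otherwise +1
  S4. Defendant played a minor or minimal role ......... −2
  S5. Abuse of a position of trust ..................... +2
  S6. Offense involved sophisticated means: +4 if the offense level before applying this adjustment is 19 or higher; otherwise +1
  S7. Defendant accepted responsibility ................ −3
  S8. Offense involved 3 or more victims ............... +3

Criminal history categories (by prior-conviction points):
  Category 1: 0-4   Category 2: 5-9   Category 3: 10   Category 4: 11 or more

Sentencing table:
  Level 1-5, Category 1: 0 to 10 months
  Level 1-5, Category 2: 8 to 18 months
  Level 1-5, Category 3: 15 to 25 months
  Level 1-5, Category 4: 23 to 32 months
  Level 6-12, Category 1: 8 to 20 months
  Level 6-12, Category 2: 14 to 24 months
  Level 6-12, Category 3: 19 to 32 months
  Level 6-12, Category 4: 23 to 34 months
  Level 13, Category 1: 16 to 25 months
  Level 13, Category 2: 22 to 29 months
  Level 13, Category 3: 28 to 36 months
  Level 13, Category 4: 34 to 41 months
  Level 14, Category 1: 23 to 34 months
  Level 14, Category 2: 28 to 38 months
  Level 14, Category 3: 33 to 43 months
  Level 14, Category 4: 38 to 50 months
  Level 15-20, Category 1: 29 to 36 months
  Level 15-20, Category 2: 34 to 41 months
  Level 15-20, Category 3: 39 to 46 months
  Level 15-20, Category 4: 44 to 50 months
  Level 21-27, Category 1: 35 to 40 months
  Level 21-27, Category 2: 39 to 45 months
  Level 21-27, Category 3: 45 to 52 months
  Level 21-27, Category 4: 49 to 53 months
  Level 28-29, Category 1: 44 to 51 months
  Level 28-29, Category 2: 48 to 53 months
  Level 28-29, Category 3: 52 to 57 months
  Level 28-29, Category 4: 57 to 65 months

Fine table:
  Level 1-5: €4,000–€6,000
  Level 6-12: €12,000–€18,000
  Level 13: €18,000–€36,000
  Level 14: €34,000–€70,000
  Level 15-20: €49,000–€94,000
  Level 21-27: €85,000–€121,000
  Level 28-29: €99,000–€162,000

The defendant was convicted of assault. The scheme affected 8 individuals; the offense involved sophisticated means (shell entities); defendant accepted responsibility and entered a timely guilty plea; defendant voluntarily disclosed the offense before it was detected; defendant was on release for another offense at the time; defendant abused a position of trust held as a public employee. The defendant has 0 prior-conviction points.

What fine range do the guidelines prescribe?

€12,000–€18,000

Base offense level for assault: 3.
S2 applies: 3 − 1 = 2.
S3 applies (level before this adjustment is 2 < 15, so +1): 2 + 1 = 3.
S5 applies: 3 + 2 = 5.
S6 applies (level before this adjustment is 5 < 19, so +1): 5 + 1 = 6.
S7 applies: 6 − 3 = 3.
S8 applies: 3 + 3 = 6.
Final offense level: 6.
Level 6 falls in the 6-12 band.
Fine table: Level 6-12 → €12,000–€18,000.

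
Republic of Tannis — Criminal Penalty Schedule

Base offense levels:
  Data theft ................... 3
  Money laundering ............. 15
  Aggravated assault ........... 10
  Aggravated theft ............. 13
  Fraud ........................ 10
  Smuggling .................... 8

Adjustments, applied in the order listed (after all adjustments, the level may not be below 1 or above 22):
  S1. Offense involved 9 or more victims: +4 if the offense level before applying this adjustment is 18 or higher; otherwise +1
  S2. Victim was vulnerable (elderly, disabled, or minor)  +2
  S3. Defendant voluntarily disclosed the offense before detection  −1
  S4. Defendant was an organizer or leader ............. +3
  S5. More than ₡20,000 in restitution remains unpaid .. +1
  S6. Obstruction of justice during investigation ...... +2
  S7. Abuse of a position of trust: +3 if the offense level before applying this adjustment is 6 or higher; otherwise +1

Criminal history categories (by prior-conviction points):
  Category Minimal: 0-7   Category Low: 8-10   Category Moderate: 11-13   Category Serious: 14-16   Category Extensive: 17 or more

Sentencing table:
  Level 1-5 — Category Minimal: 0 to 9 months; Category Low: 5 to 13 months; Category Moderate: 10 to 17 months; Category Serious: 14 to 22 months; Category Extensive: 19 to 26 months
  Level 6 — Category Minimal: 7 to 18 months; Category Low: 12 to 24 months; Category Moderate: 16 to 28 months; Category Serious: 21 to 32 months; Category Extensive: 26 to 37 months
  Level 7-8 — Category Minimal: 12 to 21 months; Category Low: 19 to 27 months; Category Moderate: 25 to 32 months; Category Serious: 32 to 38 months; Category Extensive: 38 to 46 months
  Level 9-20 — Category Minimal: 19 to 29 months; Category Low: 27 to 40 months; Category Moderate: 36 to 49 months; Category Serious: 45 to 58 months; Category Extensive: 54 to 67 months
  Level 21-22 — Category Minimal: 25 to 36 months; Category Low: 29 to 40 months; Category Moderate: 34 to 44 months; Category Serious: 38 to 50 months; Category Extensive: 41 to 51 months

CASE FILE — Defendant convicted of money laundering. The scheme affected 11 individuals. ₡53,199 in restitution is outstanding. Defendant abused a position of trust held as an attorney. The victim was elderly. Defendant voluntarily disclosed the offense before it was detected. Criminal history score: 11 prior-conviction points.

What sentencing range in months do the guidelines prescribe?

Base offense level for money laundering: 15.
S1 applies (level before this adjustment is 15 < 18, so +1): 15 + 1 = 16.
S2 applies: 16 + 2 = 18.
S3 applies: 18 − 1 = 17.
S5 applies: 17 + 1 = 18.
S6 does not apply.
S7 applies (level before this adjustment is 18 ≥ 6, so +3): 18 + 3 = 21.
Final offense level: 21.
Criminal history: 11 prior points → Category Moderate (11-13).
Level 21 falls in the 21-22 band.
Grid: Level 21-22 × Category Moderate = 34-44 months.

34-44 months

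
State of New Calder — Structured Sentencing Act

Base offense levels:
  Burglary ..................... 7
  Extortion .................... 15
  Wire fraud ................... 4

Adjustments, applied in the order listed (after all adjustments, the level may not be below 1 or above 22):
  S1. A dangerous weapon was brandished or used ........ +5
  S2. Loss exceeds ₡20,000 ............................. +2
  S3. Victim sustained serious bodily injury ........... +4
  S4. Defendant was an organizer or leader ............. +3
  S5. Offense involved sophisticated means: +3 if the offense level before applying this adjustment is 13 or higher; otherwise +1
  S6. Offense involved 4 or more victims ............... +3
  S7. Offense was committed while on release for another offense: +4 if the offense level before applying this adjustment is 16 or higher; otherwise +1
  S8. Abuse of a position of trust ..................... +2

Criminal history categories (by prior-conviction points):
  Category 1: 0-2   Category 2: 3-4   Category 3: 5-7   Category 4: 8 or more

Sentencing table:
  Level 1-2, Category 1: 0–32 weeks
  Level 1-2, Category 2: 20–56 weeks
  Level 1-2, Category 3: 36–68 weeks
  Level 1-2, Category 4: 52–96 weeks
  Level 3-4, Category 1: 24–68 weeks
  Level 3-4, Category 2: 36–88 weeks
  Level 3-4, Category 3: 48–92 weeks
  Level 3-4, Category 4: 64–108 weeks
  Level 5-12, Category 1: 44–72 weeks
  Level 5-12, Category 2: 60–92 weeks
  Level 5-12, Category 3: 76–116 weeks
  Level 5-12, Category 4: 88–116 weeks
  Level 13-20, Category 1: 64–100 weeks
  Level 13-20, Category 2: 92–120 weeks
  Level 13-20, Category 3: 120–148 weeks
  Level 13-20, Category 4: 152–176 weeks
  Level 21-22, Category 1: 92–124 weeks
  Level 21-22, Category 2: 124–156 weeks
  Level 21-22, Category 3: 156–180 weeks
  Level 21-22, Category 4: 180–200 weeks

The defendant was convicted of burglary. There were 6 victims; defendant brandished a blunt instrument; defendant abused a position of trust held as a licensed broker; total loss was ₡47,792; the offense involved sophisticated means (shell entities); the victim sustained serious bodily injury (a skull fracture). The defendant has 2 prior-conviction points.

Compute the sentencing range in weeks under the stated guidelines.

92-124 weeks

Base offense level for burglary: 7.
S1 applies: 7 + 5 = 12.
S2 applies: 12 + 2 = 14.
S3 applies: 14 + 4 = 18.
S5 applies (level before this adjustment is 18 ≥ 13, so +3): 18 + 3 = 21.
S6 applies: 21 + 3 = 24.
S7 does not apply.
S8 applies: 24 + 2 = 26.
Level 26 exceeds the maximum of 22; capped at 22.
Final offense level: 22.
Criminal history: 2 prior points → Category 1 (0-2).
Level 22 falls in the 21-22 band.
Grid: Level 21-22 × Category 1 = 92-124 weeks.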